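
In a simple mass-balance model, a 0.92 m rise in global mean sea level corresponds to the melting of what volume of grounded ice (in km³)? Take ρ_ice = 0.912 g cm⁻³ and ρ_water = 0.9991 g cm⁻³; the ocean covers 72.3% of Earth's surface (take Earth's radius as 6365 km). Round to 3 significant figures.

Required water volume = Δh × A = 0.92 m × 3.68×10^14 m² = 3.386×10^14 m³ = 3.386×10^5 km³.
Ice volume = water volume × ρ_w/ρ_ice = 3.386×10^5 × 999.1/912 = 3.71×10^5 km³.

≈ 3.71×10^5 km³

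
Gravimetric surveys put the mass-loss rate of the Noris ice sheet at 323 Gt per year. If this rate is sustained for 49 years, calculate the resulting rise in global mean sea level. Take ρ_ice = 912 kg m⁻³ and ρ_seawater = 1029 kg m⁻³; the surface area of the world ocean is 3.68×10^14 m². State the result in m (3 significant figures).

≈ 0.0418 m

Total mass lost = 323 Gt/yr × 49 yr = 1.583×10^4 Gt = 1.583×10^16 kg.
ρ_w = 1029 kg m⁻³, so water volume = 1.583×10^16 / 1029 = 1.538×10^13 m³.
Δh = 1.538×10^13 / 3.68×10^14 = 0.0418 m.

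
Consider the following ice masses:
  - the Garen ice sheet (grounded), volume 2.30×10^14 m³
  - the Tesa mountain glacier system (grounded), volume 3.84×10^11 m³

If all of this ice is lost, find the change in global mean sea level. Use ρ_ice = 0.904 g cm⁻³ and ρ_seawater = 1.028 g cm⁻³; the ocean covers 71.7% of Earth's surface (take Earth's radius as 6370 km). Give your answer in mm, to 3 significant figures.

≈ 554 mm

Garen: 2.30×10^14 m³ × (904/1028) = 2.023×10^14 m³ of water.
Tesa: 3.84×10^11 m³ × (904/1028) = 3.377×10^11 m³ of water.
Total added water ≈ 2.026×10^14 m³ over 3.66×10^14 m² → Δh = 0.554 m = 554 mm.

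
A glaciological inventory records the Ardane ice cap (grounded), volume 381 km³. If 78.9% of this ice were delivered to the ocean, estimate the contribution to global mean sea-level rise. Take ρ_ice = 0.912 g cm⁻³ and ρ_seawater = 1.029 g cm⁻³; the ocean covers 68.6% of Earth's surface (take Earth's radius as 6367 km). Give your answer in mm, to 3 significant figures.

Ardane: 0.789 × 381 km³ × (912/1029) = 266.4 km³ of water.
Spread over 3.49×10^14 m² of ocean, Δh = 2.664×10^11 / 3.49×10^14 = 7.62×10^-4 m = 0.762 mm.

≈ 0.762 mm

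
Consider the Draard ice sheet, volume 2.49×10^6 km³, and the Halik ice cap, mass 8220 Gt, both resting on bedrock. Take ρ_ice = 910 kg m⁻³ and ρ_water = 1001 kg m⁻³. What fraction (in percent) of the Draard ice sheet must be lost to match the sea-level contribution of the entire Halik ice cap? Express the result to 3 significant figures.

Equal sea-level rise means equal mass of meltwater, i.e. equal mass of ice lost.
Ice mass of Halik: 8.220×10^15 kg; ice mass of Draard: 2.266×10^18 kg.
Fraction required = 8.220×10^15 / 2.266×10^18 = 3.63×10^-3 → 0.363 %.

≈ 0.363 %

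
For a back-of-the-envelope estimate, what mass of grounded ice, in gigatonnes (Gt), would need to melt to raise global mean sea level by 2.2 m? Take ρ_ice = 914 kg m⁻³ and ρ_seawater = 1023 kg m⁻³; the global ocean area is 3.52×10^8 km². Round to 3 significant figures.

≈ 7.92×10^5 Gt

Required water volume = Δh × A = 2.2 m × 3.52×10^14 m² = 7.744×10^14 m³.
ρ_w = 1023 kg m⁻³, so the mass of water = 7.744×10^14 m³ × 1023 kg m⁻³ = 7.922×10^17 kg = 7.92×10^5 Gt (and the same mass of ice, by conservation).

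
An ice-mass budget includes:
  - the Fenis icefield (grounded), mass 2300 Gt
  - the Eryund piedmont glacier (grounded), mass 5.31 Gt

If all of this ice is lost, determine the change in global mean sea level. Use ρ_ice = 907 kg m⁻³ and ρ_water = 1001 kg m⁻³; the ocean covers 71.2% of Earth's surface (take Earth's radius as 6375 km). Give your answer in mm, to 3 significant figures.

≈ 6.33 mm

Fenis: 2300 Gt = 2.300×10^15 kg; dividing by ρ_w = 1001 kg m⁻³ gives 2.298×10^12 m³ of water.
Eryund: 5.31 Gt = 5.310×10^12 kg; dividing by ρ_w = 1001 kg m⁻³ gives 5.305×10^9 m³ of water.
Total added water ≈ 2.303×10^12 m³ over 3.64×10^14 m² → Δh = 6.33×10^-3 m = 6.33 mm.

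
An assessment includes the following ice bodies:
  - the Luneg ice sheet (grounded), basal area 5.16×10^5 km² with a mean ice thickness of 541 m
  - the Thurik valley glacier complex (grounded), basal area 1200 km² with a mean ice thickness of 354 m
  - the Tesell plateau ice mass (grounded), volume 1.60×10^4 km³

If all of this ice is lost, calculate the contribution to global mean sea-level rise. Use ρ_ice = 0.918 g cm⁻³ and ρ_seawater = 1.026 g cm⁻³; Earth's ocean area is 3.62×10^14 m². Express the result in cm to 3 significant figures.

≈ 73.1 cm

Luneg: ice volume = 5.16×10^5 km² × 541 m = 2.792×10^5 km³; 2.792×10^5 × (918/1026) = 2.498×10^5 km³ of water.
Thurik: ice volume = 1200 km² × 354 m = 424.8 km³; 424.8 × (918/1026) = 380.1 km³ of water.
Tesell: 1.60×10^4 km³ × (918/1026) = 1.432×10^4 km³ of water.
Total added water ≈ 2.645×10^14 m³ over 3.62×10^14 m² → Δh = 0.731 m = 73.1 cm.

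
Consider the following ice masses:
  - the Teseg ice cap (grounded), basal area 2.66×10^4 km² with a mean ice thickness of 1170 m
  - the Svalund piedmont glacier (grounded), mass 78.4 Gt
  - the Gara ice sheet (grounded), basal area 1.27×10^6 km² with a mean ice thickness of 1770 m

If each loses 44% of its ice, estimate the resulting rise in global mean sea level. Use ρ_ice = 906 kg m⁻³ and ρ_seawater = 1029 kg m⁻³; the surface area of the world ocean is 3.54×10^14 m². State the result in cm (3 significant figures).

Teseg: ice volume = 2.66×10^4 km² × 1170 m = 3.112×10^4 km³; 0.44 × 3.112×10^4 × (906/1029) = 1.206×10^4 km³ of water.
Svalund: 0.44 × 78.4 Gt = 3.450×10^13 kg; dividing by ρ_w = 1029 kg m⁻³ gives 3.352×10^10 m³ of water.
Gara: ice volume = 1.27×10^6 km² × 1770 m = 2.248×10^6 km³; 0.44 × 2.248×10^6 × (906/1029) = 8.708×10^5 km³ of water.
Total added water ≈ 8.829×10^14 m³ over 3.54×10^14 m² → Δh = 2.49 m = 249 cm.

≈ 249 cm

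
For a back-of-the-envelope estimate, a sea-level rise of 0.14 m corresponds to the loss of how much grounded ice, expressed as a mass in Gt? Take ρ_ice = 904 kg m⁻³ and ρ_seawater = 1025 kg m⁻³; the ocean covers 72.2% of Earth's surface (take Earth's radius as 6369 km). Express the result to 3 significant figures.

≈ 5.28×10^4 Gt

Required water volume = Δh × A = 0.14 m × 3.68×10^14 m² = 5.152×10^13 m³.
ρ_w = 1025 kg m⁻³, so the mass of water = 5.152×10^13 m³ × 1025 kg m⁻³ = 5.281×10^16 kg = 5.28×10^4 Gt (and the same mass of ice, by conservation).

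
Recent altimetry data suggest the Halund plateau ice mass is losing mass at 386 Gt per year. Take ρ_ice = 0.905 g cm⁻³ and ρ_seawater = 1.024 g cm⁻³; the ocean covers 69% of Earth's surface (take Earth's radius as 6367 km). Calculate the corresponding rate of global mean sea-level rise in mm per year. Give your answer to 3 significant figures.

≈ 1.07 mm/yr

ρ_w = 1.024 g cm⁻³ = 1024 kg m⁻³. Annual water volume added = 386 Gt / ρ_w = 3.860×10^14 kg / 1024 kg m⁻³ = 3.770×10^11 m³.
Δh per year = 3.770×10^11 / 3.52×10^14 = 1.07×10^-3 m = 1.07 mm.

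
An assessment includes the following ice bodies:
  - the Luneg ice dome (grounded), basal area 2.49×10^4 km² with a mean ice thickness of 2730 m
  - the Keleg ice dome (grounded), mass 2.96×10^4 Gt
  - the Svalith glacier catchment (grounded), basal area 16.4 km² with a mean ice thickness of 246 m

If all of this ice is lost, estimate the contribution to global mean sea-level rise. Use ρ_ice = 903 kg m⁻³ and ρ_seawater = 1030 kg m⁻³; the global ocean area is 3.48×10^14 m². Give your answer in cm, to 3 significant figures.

≈ 25.4 cm

Luneg: ice volume = 2.49×10^4 km² × 2730 m = 6.798×10^4 km³; 6.798×10^4 × (903/1030) = 5.960×10^4 km³ of water.
Keleg: 2.96×10^4 Gt = 2.960×10^16 kg; dividing by ρ_w = 1030 kg m⁻³ gives 2.874×10^13 m³ of water.
Svalith: ice volume = 16.4 km² × 246 m = 4.034 km³; 4.034 × (903/1030) = 3.537 km³ of water.
Total added water ≈ 8.834×10^13 m³ over 3.48×10^14 m² → Δh = 0.254 m = 25.4 cm.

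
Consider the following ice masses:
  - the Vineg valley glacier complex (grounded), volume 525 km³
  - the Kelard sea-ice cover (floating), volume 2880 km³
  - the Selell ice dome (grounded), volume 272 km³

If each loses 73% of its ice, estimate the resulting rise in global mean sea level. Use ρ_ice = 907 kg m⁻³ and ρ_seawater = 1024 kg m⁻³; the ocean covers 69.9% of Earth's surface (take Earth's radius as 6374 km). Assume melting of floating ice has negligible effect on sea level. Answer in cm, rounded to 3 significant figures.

≈ 0.144 cm

Vineg: 0.73 × 525 km³ × (907/1024) = 339.5 km³ of water.
The Kelard sea-ice cover is floating and already displaces its own weight of water, so its melt adds essentially nothing to sea level.
Selell: 0.73 × 272 km³ × (907/1024) = 175.9 km³ of water.
Total added water ≈ 5.153×10^11 m³ over 3.57×10^14 m² → Δh = 1.44×10^-3 m = 0.144 cm.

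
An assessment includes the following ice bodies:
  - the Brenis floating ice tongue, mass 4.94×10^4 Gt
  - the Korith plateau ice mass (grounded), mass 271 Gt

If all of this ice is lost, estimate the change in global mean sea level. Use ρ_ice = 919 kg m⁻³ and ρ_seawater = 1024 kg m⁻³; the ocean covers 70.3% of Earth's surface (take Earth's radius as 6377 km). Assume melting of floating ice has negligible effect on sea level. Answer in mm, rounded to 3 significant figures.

The Brenis floating ice tongue is floating and already displaces its own weight of water, so its melt adds essentially nothing to sea level.
Korith: 271 Gt = 2.710×10^14 kg; dividing by ρ_w = 1024 kg m⁻³ gives 2.646×10^11 m³ of water.
Total added water ≈ 2.646×10^11 m³ over 3.59×10^14 m² → Δh = 7.37×10^-4 m = 0.737 mm.

≈ 0.737 mm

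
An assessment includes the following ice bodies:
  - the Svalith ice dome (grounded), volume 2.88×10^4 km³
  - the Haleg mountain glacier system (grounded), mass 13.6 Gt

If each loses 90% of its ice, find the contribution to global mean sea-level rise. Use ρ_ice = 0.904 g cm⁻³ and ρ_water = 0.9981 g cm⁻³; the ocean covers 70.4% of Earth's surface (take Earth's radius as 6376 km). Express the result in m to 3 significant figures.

Svalith: 0.9 × 2.88×10^4 km³ × (904/998.1) = 2.348×10^4 km³ of water.
Haleg: 0.9 × 13.6 Gt = 1.224×10^13 kg; dividing by ρ_w = 0.9981 g cm⁻³ = 998.1 kg m⁻³ gives 1.226×10^10 m³ of water.
Total added water ≈ 2.349×10^13 m³ over 3.60×10^14 m² → Δh = 0.0653 m.

≈ 0.0653 m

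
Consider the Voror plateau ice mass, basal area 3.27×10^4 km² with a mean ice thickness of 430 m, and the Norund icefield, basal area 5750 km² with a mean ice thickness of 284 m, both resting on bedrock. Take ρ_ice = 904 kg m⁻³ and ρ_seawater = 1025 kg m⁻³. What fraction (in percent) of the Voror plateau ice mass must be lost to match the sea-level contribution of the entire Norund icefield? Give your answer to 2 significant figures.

≈ 12 %

Equal sea-level rise means equal mass of meltwater, i.e. equal mass of ice lost.
Ice mass of Norund: 1.476×10^15 kg; ice mass of Voror: 1.271×10^16 kg.
Fraction required = 1.476×10^15 / 1.271×10^16 = 0.116 → 12 %.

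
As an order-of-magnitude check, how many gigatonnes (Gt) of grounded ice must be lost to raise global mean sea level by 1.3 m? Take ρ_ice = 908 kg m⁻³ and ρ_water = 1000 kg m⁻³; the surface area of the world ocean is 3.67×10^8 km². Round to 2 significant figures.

≈ 4.8×10^5 Gt

Required water volume = Δh × A = 1.3 m × 3.67×10^14 m² = 4.771×10^14 m³.
ρ_w = 1000 kg m⁻³, so the mass of water = 4.771×10^14 m³ × 1000 kg m⁻³ = 4.771×10^17 kg = 4.8×10^5 Gt (and the same mass of ice, by conservation).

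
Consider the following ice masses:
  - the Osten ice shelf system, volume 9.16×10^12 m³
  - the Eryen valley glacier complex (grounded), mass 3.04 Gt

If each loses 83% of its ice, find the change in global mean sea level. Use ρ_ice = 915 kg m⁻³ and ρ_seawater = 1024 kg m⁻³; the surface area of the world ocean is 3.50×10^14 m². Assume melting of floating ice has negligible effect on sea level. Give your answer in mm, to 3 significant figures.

≈ 7.04×10^-3 mm

The Osten ice shelf system is floating and already displaces its own weight of water, so its melt adds essentially nothing to sea level.
Eryen: 0.83 × 3.04 Gt = 2.523×10^12 kg; dividing by ρ_w = 1024 kg m⁻³ gives 2.464×10^9 m³ of water.
Total added water ≈ 2.464×10^9 m³ over 3.50×10^14 m² → Δh = 7.04×10^-6 m = 7.04×10^-3 mm.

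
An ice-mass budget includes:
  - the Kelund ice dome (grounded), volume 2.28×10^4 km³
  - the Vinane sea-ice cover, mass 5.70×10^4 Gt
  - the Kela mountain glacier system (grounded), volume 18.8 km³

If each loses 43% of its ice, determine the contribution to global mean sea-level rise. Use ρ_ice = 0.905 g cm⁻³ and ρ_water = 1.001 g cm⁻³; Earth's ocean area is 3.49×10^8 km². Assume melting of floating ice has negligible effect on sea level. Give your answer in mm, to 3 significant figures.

≈ 25.4 mm

Kelund: 0.43 × 2.28×10^4 km³ × (905/1001) = 8864 km³ of water.
The Vinane sea-ice cover is floating and already displaces its own weight of water, so its melt adds essentially nothing to sea level.
Kela: 0.43 × 18.8 km³ × (905/1001) = 7.309 km³ of water.
Total added water ≈ 8.871×10^12 m³ over 3.49×10^14 m² → Δh = 0.0254 m = 25.4 mm.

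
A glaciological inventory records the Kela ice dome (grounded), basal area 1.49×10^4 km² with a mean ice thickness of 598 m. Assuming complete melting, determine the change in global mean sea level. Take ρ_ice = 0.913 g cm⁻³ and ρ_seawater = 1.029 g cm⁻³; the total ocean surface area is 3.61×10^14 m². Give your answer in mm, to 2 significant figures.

≈ 22 mm

Kela: ice volume = 1.49×10^4 km² × 598 m = 8910 km³; 8910 × (913/1029) = 7906 km³ of water.
Spread over 3.61×10^14 m² of ocean, Δh = 7.906×10^12 / 3.61×10^14 = 0.0219 m = 22 mm.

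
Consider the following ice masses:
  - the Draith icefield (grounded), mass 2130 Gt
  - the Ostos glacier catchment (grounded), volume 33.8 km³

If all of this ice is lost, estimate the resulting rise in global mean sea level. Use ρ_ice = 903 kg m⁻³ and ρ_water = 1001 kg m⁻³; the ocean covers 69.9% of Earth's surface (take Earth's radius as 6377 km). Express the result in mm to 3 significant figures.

≈ 6.04 mm

Draith: 2130 Gt = 2.130×10^15 kg; dividing by ρ_w = 1001 kg m⁻³ gives 2.128×10^12 m³ of water.
Ostos: 33.8 km³ × (903/1001) = 30.49 km³ of water.
Total added water ≈ 2.158×10^12 m³ over 3.57×10^14 m² → Δh = 6.04×10^-3 m = 6.04 mm.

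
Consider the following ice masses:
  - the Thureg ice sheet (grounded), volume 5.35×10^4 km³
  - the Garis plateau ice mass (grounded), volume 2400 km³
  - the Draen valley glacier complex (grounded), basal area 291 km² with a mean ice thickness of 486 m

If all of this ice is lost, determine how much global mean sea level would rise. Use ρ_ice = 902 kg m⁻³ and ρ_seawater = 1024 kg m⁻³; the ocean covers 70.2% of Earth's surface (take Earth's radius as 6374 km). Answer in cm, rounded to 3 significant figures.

≈ 13.8 cm

Thureg: 5.35×10^4 km³ × (902/1024) = 4.713×10^4 km³ of water.
Garis: 2400 km³ × (902/1024) = 2114 km³ of water.
Draen: ice volume = 291 km² × 486 m = 141.4 km³; 141.4 × (902/1024) = 124.6 km³ of water.
Total added water ≈ 4.936×10^13 m³ over 3.58×10^14 m² → Δh = 0.138 m = 13.8 cm.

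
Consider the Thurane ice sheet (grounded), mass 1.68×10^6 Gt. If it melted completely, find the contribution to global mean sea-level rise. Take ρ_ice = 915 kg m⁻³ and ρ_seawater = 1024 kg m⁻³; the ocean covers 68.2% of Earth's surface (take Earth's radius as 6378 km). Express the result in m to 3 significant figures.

≈ 4.71 m

Thurane: 1.68×10^6 Gt = 1.680×10^18 kg; dividing by ρ_w = 1024 kg m⁻³ gives 1.641×10^15 m³ of water.
Spread over 3.49×10^14 m² of ocean, Δh = 1.641×10^15 / 3.49×10^14 = 4.71 m.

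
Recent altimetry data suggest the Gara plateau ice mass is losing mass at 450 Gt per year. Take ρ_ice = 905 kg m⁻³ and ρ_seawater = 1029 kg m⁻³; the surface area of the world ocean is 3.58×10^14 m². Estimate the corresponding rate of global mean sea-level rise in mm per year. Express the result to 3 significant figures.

ρ_w = 1029 kg m⁻³. Annual water volume added = 450 Gt / ρ_w = 4.500×10^14 kg / 1029 kg m⁻³ = 4.373×10^11 m³.
Δh per year = 4.373×10^11 / 3.58×10^14 = 1.22×10^-3 m = 1.22 mm.

≈ 1.22 mm/yr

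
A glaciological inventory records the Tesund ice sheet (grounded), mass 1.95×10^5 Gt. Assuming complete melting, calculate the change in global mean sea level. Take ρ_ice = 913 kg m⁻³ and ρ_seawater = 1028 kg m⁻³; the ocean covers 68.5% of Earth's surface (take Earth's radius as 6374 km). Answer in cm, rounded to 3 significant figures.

≈ 54.2 cm

Tesund: 1.95×10^5 Gt = 1.950×10^17 kg; dividing by ρ_w = 1028 kg m⁻³ gives 1.897×10^14 m³ of water.
Spread over 3.50×10^14 m² of ocean, Δh = 1.897×10^14 / 3.50×10^14 = 0.542 m = 54.2 cm.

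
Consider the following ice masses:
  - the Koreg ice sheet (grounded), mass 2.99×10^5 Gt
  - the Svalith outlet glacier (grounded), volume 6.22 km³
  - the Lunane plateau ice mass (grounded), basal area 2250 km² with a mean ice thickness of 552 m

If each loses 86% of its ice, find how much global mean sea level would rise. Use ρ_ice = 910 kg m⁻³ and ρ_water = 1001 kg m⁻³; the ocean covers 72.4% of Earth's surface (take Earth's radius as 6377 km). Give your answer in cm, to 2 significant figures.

≈ 70 cm

Koreg: 0.86 × 2.99×10^5 Gt = 2.571×10^17 kg; dividing by ρ_w = 1001 kg m⁻³ gives 2.569×10^14 m³ of water.
Svalith: 0.86 × 6.22 km³ × (910/1001) = 4.863 km³ of water.
Lunane: ice volume = 2250 km² × 552 m = 1242 km³; 0.86 × 1242 × (910/1001) = 971.0 km³ of water.
Total added water ≈ 2.579×10^14 m³ over 3.70×10^14 m² → Δh = 0.697 m = 70 cm.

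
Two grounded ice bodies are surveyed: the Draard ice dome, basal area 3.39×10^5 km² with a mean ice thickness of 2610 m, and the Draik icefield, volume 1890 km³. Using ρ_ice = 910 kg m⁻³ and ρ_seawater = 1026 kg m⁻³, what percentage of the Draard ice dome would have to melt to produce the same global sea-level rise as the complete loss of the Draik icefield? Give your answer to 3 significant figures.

Equal sea-level rise means equal mass of meltwater, i.e. equal mass of ice lost.
Ice mass of Draik: 1.720×10^15 kg; ice mass of Draard: 8.052×10^17 kg.
Fraction required = 1.720×10^15 / 8.052×10^17 = 2.14×10^-3 → 0.214 %.

≈ 0.214 %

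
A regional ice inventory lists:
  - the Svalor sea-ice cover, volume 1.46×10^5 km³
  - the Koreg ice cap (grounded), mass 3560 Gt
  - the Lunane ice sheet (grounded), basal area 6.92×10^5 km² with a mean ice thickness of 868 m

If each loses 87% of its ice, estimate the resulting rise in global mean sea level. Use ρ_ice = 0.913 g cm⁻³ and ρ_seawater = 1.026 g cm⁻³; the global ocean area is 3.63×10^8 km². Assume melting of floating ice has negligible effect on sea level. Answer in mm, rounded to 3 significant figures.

The Svalor sea-ice cover is floating and already displaces its own weight of water, so its melt adds essentially nothing to sea level.
Koreg: 0.87 × 3560 Gt = 3.097×10^15 kg; dividing by ρ_w = 1.026 g cm⁻³ = 1026 kg m⁻³ gives 3.019×10^12 m³ of water.
Lunane: ice volume = 6.92×10^5 km² × 868 m = 6.007×10^5 km³; 0.87 × 6.007×10^5 × (913/1026) = 4.650×10^5 km³ of water.
Total added water ≈ 4.680×10^14 m³ over 3.63×10^14 m² → Δh = 1.29 m = 1290 mm.

≈ 1290 mm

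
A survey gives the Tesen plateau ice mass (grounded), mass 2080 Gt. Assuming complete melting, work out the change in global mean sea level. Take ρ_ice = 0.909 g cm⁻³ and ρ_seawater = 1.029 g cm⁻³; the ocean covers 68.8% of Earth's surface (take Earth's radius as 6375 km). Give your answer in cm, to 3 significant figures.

Tesen: 2080 Gt = 2.080×10^15 kg; dividing by ρ_w = 1.029 g cm⁻³ = 1029 kg m⁻³ gives 2.021×10^12 m³ of water.
Spread over 3.51×10^14 m² of ocean, Δh = 2.021×10^12 / 3.51×10^14 = 5.75×10^-3 m = 0.575 cm.

≈ 0.575 cm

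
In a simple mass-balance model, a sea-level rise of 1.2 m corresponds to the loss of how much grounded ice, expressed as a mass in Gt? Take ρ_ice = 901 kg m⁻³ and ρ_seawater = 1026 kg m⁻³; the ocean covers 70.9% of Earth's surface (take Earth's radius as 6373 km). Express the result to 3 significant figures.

Required water volume = Δh × A = 1.2 m × 3.62×10^14 m² = 4.342×10^14 m³.
ρ_w = 1026 kg m⁻³, so the mass of water = 4.342×10^14 m³ × 1026 kg m⁻³ = 4.455×10^17 kg = 4.46×10^5 Gt (and the same mass of ice, by conservation).

≈ 4.46×10^5 Gt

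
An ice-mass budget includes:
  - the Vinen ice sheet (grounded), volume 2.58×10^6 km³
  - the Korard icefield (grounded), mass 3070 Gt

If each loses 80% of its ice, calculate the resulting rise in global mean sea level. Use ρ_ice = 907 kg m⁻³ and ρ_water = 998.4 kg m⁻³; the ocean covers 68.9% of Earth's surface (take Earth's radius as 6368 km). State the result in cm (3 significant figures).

≈ 535 cm

Vinen: 0.8 × 2.58×10^6 km³ × (907/998.4) = 1.875×10^6 km³ of water.
Korard: 0.8 × 3070 Gt = 2.456×10^15 kg; dividing by ρ_w = 998.4 kg m⁻³ gives 2.460×10^12 m³ of water.
Total added water ≈ 1.878×10^15 m³ over 3.51×10^14 m² → Δh = 5.35 m = 535 cm.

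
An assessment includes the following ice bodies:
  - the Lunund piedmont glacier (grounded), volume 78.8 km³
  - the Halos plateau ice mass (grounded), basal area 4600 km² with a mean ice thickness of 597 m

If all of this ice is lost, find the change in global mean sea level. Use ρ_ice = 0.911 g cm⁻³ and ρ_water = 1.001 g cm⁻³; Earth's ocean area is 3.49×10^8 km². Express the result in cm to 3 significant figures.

≈ 0.737 cm

Lunund: 78.8 km³ × (911/1001) = 71.72 km³ of water.
Halos: ice volume = 4600 km² × 597 m = 2746 km³; 2746 × (911/1001) = 2499 km³ of water.
Total added water ≈ 2.571×10^12 m³ over 3.49×10^14 m² → Δh = 7.37×10^-3 m = 0.737 cm.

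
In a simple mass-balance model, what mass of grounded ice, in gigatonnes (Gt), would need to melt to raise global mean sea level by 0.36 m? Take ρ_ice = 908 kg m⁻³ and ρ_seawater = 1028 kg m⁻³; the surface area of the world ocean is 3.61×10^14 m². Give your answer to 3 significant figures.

Required water volume = Δh × A = 0.36 m × 3.61×10^14 m² = 1.300×10^14 m³.
ρ_w = 1028 kg m⁻³, so the mass of water = 1.300×10^14 m³ × 1028 kg m⁻³ = 1.336×10^17 kg = 1.34×10^5 Gt (and the same mass of ice, by conservation).

≈ 1.34×10^5 Gt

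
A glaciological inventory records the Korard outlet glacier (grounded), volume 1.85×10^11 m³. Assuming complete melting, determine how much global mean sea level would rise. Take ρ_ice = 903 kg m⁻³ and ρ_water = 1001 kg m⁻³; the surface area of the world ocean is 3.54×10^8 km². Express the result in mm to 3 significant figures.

Korard: 1.85×10^11 m³ × (903/1001) = 1.669×10^11 m³ of water.
Spread over 3.54×10^14 m² of ocean, Δh = 1.669×10^11 / 3.54×10^14 = 4.71×10^-4 m = 0.471 mm.

≈ 0.471 mm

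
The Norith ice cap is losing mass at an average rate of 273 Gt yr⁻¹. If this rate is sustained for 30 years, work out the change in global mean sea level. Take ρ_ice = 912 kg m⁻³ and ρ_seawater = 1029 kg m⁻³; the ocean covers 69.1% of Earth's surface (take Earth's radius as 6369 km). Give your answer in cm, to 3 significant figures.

Total mass lost = 273 Gt/yr × 30 yr = 8190 Gt = 8.190×10^15 kg.
ρ_w = 1029 kg m⁻³, so water volume = 8.190×10^15 / 1029 = 7.959×10^12 m³.
Δh = 7.959×10^12 / 3.52×10^14 = 0.0226 m = 2.26 cm.

≈ 2.26 cm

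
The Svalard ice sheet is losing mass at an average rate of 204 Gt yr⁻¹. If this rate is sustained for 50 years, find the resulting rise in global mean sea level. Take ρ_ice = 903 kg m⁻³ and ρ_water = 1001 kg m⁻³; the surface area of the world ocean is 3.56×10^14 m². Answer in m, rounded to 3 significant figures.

≈ 0.0286 m

Total mass lost = 204 Gt/yr × 50 yr = 1.020×10^4 Gt = 1.020×10^16 kg.
ρ_w = 1001 kg m⁻³, so water volume = 1.020×10^16 / 1001 = 1.019×10^13 m³.
Δh = 1.019×10^13 / 3.56×10^14 = 0.0286 m.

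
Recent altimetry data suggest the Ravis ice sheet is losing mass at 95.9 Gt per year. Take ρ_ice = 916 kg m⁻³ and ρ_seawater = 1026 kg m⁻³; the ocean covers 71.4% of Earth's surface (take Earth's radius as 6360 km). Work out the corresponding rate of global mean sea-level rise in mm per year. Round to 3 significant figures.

ρ_w = 1026 kg m⁻³. Annual water volume added = 95.9 Gt / ρ_w = 9.590×10^13 kg / 1026 kg m⁻³ = 9.347×10^10 m³.
Δh per year = 9.347×10^10 / 3.63×10^14 = 2.58×10^-4 m = 0.258 mm.

≈ 0.258 mm/yr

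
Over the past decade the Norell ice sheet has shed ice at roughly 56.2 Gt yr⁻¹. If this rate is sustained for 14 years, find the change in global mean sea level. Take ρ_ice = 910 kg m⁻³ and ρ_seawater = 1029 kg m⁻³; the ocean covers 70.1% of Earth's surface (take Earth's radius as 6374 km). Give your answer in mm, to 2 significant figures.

≈ 2.1 mm

Total mass lost = 56.2 Gt/yr × 14 yr = 786.8 Gt = 7.868×10^14 kg.
ρ_w = 1029 kg m⁻³, so water volume = 7.868×10^14 / 1029 = 7.646×10^11 m³.
Δh = 7.646×10^11 / 3.58×10^14 = 2.14×10^-3 m = 2.1 mm.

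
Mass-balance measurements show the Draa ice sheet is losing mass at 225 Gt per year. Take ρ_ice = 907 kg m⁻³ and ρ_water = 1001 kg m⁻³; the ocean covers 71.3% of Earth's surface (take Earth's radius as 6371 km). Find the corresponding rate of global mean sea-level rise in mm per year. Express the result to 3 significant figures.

≈ 0.618 mm/yr

ρ_w = 1001 kg m⁻³. Annual water volume added = 225 Gt / ρ_w = 2.250×10^14 kg / 1001 kg m⁻³ = 2.248×10^11 m³.
Δh per year = 2.248×10^11 / 3.64×10^14 = 6.18×10^-4 m = 0.618 mm.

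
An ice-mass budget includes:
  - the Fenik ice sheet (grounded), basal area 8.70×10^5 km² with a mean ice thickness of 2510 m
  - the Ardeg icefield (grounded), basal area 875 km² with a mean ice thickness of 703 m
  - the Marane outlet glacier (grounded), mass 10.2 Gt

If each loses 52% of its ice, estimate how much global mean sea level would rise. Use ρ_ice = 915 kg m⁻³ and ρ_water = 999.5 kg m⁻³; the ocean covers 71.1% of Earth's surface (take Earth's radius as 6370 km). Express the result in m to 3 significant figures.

≈ 2.87 m

Fenik: ice volume = 8.70×10^5 km² × 2510 m = 2.184×10^6 km³; 0.52 × 2.184×10^6 × (915/999.5) = 1.040×10^6 km³ of water.
Ardeg: ice volume = 875 km² × 703 m = 615.1 km³; 0.52 × 615.1 × (915/999.5) = 292.8 km³ of water.
Marane: 0.52 × 10.2 Gt = 5.304×10^12 kg; dividing by ρ_w = 999.5 kg m⁻³ gives 5.307×10^9 m³ of water.
Total added water ≈ 1.040×10^15 m³ over 3.63×10^14 m² → Δh = 2.87 m.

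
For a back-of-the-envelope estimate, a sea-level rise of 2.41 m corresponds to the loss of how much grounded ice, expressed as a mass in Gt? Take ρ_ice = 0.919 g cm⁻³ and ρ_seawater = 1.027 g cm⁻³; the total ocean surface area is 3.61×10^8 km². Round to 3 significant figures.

Required water volume = Δh × A = 2.41 m × 3.61×10^14 m² = 8.700×10^14 m³.
ρ_w = 1.027 g cm⁻³ = 1027 kg m⁻³, so the mass of water = 8.700×10^14 m³ × 1027 kg m⁻³ = 8.935×10^17 kg = 8.94×10^5 Gt (and the same mass of ice, by conservation).

≈ 8.94×10^5 Gt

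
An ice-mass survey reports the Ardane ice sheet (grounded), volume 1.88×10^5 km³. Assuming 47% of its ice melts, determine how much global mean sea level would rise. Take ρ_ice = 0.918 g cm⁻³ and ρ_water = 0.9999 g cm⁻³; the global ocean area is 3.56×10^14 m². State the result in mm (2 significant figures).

Ardane: 0.47 × 1.88×10^5 km³ × (918/999.9) = 8.112×10^4 km³ of water.
Spread over 3.56×10^14 m² of ocean, Δh = 8.112×10^13 / 3.56×10^14 = 0.228 m = 230 mm.

≈ 230 mm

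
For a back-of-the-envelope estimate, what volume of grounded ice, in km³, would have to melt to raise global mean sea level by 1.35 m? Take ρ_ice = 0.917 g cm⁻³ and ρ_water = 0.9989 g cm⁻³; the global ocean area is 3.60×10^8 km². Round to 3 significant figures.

Required water volume = Δh × A = 1.35 m × 3.60×10^14 m² = 4.860×10^14 m³ = 4.860×10^5 km³.
Ice volume = water volume × ρ_w/ρ_ice = 4.860×10^5 × 998.9/917 = 5.29×10^5 km³.

≈ 5.29×10^5 km³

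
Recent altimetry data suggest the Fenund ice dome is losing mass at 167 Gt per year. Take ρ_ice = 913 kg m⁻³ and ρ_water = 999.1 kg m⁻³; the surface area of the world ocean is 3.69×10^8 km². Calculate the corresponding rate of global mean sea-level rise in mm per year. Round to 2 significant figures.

ρ_w = 999.1 kg m⁻³. Annual water volume added = 167 Gt / ρ_w = 1.670×10^14 kg / 999.1 kg m⁻³ = 1.672×10^11 m³.
Δh per year = 1.672×10^11 / 3.69×10^14 = 4.53×10^-4 m = 0.45 mm.

≈ 0.45 mm/yr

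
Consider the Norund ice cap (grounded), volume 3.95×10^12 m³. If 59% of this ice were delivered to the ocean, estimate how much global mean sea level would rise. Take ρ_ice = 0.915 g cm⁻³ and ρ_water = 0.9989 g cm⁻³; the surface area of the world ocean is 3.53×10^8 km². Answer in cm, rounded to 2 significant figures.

≈ 0.60 cm

Norund: 0.59 × 3.95×10^12 m³ × (915/998.9) = 2.135×10^12 m³ of water.
Spread over 3.53×10^14 m² of ocean, Δh = 2.135×10^12 / 3.53×10^14 = 6.05×10^-3 m = 0.60 cm.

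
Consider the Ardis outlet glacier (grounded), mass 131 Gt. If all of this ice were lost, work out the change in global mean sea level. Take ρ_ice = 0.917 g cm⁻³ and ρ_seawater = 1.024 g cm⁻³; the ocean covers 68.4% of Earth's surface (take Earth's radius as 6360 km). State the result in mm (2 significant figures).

≈ 0.37 mm

Ardis: 131 Gt = 1.310×10^14 kg; dividing by ρ_w = 1.024 g cm⁻³ = 1024 kg m⁻³ gives 1.279×10^11 m³ of water.
Spread over 3.48×10^14 m² of ocean, Δh = 1.279×10^11 / 3.48×10^14 = 3.68×10^-4 m = 0.37 mm.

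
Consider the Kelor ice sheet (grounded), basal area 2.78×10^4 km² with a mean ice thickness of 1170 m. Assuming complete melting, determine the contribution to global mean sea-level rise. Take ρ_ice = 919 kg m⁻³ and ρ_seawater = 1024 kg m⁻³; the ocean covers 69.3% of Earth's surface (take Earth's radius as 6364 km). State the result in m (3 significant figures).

≈ 0.0828 m

Kelor: ice volume = 2.78×10^4 km² × 1170 m = 3.253×10^4 km³; 3.253×10^4 × (919/1024) = 2.919×10^4 km³ of water.
Spread over 3.53×10^14 m² of ocean, Δh = 2.919×10^13 / 3.53×10^14 = 0.0828 m.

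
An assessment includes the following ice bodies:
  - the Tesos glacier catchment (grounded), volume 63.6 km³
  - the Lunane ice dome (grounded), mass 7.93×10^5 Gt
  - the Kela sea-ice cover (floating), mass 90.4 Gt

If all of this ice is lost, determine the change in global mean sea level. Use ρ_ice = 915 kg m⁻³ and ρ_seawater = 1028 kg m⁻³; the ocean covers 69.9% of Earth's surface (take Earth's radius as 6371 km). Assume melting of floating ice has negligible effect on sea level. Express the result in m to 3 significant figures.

≈ 2.16 m

Tesos: 63.6 km³ × (915/1028) = 56.61 km³ of water.
Lunane: 7.93×10^5 Gt = 7.930×10^17 kg; dividing by ρ_w = 1028 kg m⁻³ gives 7.714×10^14 m³ of water.
The Kela sea-ice cover is floating and already displaces its own weight of water, so its melt adds essentially nothing to sea level.
Total added water ≈ 7.715×10^14 m³ over 3.57×10^14 m² → Δh = 2.16 m.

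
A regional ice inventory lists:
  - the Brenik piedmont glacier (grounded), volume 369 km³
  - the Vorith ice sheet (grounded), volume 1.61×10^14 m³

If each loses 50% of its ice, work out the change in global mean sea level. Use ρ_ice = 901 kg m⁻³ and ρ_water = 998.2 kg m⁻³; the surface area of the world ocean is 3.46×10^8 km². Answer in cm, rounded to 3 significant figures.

Brenik: 0.5 × 369 km³ × (901/998.2) = 166.5 km³ of water.
Vorith: 0.5 × 1.61×10^14 m³ × (901/998.2) = 7.266×10^13 m³ of water.
Total added water ≈ 7.283×10^13 m³ over 3.46×10^14 m² → Δh = 0.210 m = 21.0 cm.

≈ 21.0 cm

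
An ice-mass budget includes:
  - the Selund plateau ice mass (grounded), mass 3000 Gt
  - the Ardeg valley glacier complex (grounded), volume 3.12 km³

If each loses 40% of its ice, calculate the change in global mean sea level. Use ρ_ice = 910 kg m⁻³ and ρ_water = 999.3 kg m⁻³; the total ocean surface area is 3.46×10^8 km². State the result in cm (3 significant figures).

Selund: 0.4 × 3000 Gt = 1.200×10^15 kg; dividing by ρ_w = 999.3 kg m⁻³ gives 1.201×10^12 m³ of water.
Ardeg: 0.4 × 3.12 km³ × (910/999.3) = 1.136 km³ of water.
Total added water ≈ 1.202×10^12 m³ over 3.46×10^14 m² → Δh = 3.47×10^-3 m = 0.347 cm.

≈ 0.347 cm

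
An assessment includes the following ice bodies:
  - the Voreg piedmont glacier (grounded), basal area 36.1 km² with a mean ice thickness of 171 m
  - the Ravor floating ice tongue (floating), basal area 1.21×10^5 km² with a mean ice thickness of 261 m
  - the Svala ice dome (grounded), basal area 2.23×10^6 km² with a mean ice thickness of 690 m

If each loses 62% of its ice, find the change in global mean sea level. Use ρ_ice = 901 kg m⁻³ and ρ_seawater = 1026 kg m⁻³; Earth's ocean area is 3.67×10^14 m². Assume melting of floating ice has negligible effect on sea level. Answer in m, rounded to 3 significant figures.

Voreg: ice volume = 36.1 km² × 171 m = 6.173 km³; 0.62 × 6.173 × (901/1026) = 3.361 km³ of water.
The Ravor floating ice tongue is floating and already displaces its own weight of water, so its melt adds essentially nothing to sea level.
Svala: ice volume = 2.23×10^6 km² × 690 m = 1.539×10^6 km³; 0.62 × 1.539×10^6 × (901/1026) = 8.378×10^5 km³ of water.
Total added water ≈ 8.378×10^14 m³ over 3.67×10^14 m² → Δh = 2.28 m.

≈ 2.28 m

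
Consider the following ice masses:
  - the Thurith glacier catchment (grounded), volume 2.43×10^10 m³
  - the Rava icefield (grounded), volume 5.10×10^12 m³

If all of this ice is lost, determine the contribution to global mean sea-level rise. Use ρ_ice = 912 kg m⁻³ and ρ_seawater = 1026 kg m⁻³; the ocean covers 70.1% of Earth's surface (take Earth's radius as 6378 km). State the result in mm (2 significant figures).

≈ 13 mm

Thurith: 2.43×10^10 m³ × (912/1026) = 2.160×10^10 m³ of water.
Rava: 5.10×10^12 m³ × (912/1026) = 4.533×10^12 m³ of water.
Total added water ≈ 4.555×10^12 m³ over 3.58×10^14 m² → Δh = 0.0127 m = 13 mm.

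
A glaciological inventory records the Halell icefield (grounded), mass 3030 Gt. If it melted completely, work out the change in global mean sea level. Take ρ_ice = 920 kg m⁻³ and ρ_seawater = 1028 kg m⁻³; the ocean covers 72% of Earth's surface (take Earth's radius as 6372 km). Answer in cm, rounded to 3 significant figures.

≈ 0.802 cm

Halell: 3030 Gt = 3.030×10^15 kg; dividing by ρ_w = 1028 kg m⁻³ gives 2.947×10^12 m³ of water.
Spread over 3.67×10^14 m² of ocean, Δh = 2.947×10^12 / 3.67×10^14 = 8.02×10^-3 m = 0.802 cm.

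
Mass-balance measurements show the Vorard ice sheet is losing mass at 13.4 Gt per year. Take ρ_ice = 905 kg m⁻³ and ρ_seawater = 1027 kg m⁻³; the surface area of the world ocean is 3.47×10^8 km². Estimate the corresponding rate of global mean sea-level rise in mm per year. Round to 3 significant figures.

ρ_w = 1027 kg m⁻³. Annual water volume added = 13.4 Gt / ρ_w = 1.340×10^13 kg / 1027 kg m⁻³ = 1.305×10^10 m³.
Δh per year = 1.305×10^10 / 3.47×10^14 = 3.76×10^-5 m = 0.0376 mm.

≈ 0.0376 mm/yr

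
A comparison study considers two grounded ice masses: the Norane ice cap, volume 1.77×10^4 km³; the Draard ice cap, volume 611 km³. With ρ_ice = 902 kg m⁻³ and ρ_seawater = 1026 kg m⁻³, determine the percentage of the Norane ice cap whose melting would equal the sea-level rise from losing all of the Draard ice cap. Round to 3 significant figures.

Equal sea-level rise means equal mass of meltwater, i.e. equal mass of ice lost.
Ice mass of Draard: 5.511×10^14 kg; ice mass of Norane: 1.597×10^16 kg.
Fraction required = 5.511×10^14 / 1.597×10^16 = 0.0345 → 3.45 %.

≈ 3.45 %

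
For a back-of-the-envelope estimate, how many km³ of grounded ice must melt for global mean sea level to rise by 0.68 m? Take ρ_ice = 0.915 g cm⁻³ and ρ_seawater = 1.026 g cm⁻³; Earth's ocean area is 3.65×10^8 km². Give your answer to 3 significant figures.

Required water volume = Δh × A = 0.68 m × 3.65×10^14 m² = 2.482×10^14 m³ = 2.482×10^5 km³.
Ice volume = water volume × ρ_w/ρ_ice = 2.482×10^5 × 1026/915 = 2.78×10^5 km³.

≈ 2.78×10^5 km³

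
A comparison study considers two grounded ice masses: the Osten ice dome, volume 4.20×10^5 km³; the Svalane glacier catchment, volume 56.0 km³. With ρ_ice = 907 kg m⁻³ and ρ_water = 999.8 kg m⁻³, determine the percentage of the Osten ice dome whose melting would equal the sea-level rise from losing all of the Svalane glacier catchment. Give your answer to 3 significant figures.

Equal sea-level rise means equal mass of meltwater, i.e. equal mass of ice lost.
Ice mass of Svalane: 5.079×10^13 kg; ice mass of Osten: 3.809×10^17 kg.
Fraction required = 5.079×10^13 / 3.809×10^17 = 1.33×10^-4 → 0.0133 %.

≈ 0.0133 %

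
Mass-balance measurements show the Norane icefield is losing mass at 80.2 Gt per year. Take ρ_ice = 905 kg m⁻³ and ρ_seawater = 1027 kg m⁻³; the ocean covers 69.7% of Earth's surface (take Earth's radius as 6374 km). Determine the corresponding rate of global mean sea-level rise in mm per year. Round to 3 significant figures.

ρ_w = 1027 kg m⁻³. Annual water volume added = 80.2 Gt / ρ_w = 8.020×10^13 kg / 1027 kg m⁻³ = 7.809×10^10 m³.
Δh per year = 7.809×10^10 / 3.56×10^14 = 2.19×10^-4 m = 0.219 mm.

≈ 0.219 mm/yr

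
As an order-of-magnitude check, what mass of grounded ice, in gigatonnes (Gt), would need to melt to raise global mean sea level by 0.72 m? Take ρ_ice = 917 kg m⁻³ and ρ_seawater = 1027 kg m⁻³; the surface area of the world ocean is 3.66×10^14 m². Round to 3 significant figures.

Required water volume = Δh × A = 0.72 m × 3.66×10^14 m² = 2.635×10^14 m³.
ρ_w = 1027 kg m⁻³, so the mass of water = 2.635×10^14 m³ × 1027 kg m⁻³ = 2.706×10^17 kg = 2.71×10^5 Gt (and the same mass of ice, by conservation).

≈ 2.71×10^5 Gt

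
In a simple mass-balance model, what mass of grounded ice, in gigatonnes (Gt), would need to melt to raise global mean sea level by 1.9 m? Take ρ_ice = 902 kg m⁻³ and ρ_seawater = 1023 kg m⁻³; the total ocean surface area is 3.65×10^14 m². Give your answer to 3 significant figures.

≈ 7.09×10^5 Gt

Required water volume = Δh × A = 1.9 m × 3.65×10^14 m² = 6.935×10^14 m³.
ρ_w = 1023 kg m⁻³, so the mass of water = 6.935×10^14 m³ × 1023 kg m⁻³ = 7.095×10^17 kg = 7.09×10^5 Gt (and the same mass of ice, by conservation).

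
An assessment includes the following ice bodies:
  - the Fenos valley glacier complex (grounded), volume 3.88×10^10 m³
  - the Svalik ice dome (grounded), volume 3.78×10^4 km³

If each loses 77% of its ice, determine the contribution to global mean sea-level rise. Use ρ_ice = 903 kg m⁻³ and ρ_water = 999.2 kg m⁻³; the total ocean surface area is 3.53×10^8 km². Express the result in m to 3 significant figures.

≈ 0.0746 m

Fenos: 0.77 × 3.88×10^10 m³ × (903/999.2) = 2.700×10^10 m³ of water.
Svalik: 0.77 × 3.78×10^4 km³ × (903/999.2) = 2.630×10^4 km³ of water.
Total added water ≈ 2.633×10^13 m³ over 3.53×10^14 m² → Δh = 0.0746 m.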